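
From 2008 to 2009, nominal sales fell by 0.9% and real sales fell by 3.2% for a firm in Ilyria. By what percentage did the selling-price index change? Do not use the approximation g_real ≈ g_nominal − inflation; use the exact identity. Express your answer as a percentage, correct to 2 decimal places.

2.38%

(1 + g_nom) = (1 + g_real)(1 + π), so π = 0.9910 / 0.9680 − 1 = 0.02376.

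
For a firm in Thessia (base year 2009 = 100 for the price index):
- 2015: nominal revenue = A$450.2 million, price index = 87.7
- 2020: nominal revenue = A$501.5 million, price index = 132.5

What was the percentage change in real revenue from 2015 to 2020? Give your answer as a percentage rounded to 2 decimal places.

Deflate each year: 2015 → 450.2/0.877 = 513.34; 2020 → 501.5/1.325 = 378.49.
So real revenue changed by 378.49/513.34 − 1 = -0.2627, i.e. -26.27%.

-26.27%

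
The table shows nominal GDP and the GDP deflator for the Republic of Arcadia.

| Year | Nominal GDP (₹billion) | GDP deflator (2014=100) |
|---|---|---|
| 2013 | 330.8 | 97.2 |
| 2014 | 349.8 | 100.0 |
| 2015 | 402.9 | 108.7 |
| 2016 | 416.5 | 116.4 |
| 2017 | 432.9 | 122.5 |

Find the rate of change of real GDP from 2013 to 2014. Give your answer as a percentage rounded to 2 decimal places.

Real GDP 2013 = 330.8/0.972 = 340.33.
Real GDP 2014 = 349.8/1.000 = 349.80.
Change = 349.80/340.33 − 1 = 0.0278.

2.78%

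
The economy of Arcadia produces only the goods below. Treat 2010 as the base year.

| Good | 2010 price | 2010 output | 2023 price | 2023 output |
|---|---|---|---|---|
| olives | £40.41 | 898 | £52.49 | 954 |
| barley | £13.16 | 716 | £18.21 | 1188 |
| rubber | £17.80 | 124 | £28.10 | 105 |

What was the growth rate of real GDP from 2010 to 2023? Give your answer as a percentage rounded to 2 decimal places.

Real GDP 2010 = Nominal GDP 2010 = 40.41·898 + 13.16·716 + 17.80·124 = 47917.94.
Real GDP 2023 (at 2010 prices) = 40.41·954 + 13.16·1188 + 17.80·105 = 56054.22.
Real growth = 56054.22/47917.94 − 1 = 0.1698.

16.98%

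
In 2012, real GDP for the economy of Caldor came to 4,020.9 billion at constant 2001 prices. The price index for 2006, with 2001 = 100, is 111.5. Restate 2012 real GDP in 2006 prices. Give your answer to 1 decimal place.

4,483.3 billion

Real GDP in 2006 prices = Real GDP in 2001 prices × (P_2006/P_2001) = 4020.9 × 1.115 = 4483.30.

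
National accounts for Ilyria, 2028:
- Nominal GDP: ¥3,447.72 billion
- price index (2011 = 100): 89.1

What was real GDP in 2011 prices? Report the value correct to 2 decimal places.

Real GDP = Nominal / (price index/100) = 3447.72 / 0.891 = 3869.49.

¥3,869.49 billion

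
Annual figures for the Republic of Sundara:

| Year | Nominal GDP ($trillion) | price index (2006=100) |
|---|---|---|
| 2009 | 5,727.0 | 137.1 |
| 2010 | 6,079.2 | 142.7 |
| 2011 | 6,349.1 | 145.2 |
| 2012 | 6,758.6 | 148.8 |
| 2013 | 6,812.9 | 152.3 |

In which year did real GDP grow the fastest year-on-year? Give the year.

2012

2010: real = 6079.2/1.427 = 4260.13; growth vs 2009 (4177.24) = 1.98%.
2011: real = 6349.1/1.452 = 4372.66; growth vs 2010 (4260.13) = 2.64%.
2012: real = 6758.6/1.488 = 4542.07; growth vs 2011 (4372.66) = 3.87%.
2013: real = 6812.9/1.523 = 4473.34; growth vs 2012 (4542.07) = -1.51%.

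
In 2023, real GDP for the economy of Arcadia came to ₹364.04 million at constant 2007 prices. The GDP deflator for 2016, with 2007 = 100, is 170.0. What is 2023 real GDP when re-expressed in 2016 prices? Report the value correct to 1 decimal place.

₹618.9 million

Real GDP in 2016 prices = Real GDP in 2007 prices × (P_2016/P_2007) = 364.04 × 1.700 = 618.87.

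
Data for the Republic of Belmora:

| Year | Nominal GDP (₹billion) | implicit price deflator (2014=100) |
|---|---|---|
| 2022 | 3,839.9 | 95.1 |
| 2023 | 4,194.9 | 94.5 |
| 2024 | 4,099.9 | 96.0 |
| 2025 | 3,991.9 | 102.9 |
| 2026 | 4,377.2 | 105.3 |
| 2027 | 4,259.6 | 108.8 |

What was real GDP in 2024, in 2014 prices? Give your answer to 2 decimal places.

Real GDP 2024 = 4099.9 / 0.960 = 4270.73.

₹4,270.73 billion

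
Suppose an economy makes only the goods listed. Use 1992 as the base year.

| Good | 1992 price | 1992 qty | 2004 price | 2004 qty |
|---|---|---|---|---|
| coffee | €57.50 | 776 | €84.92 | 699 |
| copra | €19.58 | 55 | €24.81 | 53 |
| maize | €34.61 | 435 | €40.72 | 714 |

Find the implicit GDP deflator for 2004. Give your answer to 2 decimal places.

136.10

Nominal GDP 2004 = 84.92·699 + 24.81·53 + 40.72·714 = 89748.09.
Real GDP 2004 (at 1992 prices) = 57.50·699 + 19.58·53 + 34.61·714 = 65941.78.
Deflator = Nominal/Real × 100 = 89748.09/65941.78 × 100 = 136.102.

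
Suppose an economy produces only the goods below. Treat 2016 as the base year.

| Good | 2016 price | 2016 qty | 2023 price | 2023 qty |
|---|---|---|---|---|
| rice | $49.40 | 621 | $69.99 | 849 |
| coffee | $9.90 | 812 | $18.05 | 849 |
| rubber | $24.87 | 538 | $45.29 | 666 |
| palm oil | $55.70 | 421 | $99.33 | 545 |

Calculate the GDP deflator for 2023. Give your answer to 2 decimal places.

Nominal GDP 2023 = 69.99·849 + 18.05·849 + 45.29·666 + 99.33·545 = 159043.95.
Real GDP 2023 (at 2016 prices) = 49.40·849 + 9.90·849 + 24.87·666 + 55.70·545 = 97265.62.
Deflator = Nominal/Real × 100 = 159043.95/97265.62 × 100 = 163.515.

163.52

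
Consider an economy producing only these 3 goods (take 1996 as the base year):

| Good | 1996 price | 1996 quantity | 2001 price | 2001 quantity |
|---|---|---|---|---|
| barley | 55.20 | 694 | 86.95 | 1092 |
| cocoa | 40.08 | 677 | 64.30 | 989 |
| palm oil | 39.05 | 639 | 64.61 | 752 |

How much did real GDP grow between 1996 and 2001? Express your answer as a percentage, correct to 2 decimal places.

43.02%

Real GDP 1996 = Nominal GDP 1996 = 55.20·694 + 40.08·677 + 39.05·639 = 90395.91.
Real GDP 2001 (at 1996 prices) = 55.20·1092 + 40.08·989 + 39.05·752 = 129283.12.
Real growth = 129283.12/90395.91 − 1 = 0.4302.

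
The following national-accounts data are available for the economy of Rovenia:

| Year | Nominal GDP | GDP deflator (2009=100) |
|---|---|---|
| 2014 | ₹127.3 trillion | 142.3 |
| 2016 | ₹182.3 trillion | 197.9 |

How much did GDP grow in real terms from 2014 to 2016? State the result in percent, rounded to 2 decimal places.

Deflate each year: 2014 → 127.3/1.423 = 89.46; 2016 → 182.3/1.979 = 92.12.
So real GDP changed by 92.12/89.46 − 1 = 0.0297, i.e. 2.97%.

2.97%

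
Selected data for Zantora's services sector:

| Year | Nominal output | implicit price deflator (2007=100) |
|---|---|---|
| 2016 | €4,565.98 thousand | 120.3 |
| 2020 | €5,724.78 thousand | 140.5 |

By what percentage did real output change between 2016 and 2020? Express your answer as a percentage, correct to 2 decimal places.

Real output 2016 = 4565.98 / 1.203 = 3795.49.
Real output 2020 = 5724.78 / 1.405 = 4074.58.
Real growth = 4074.58 / 3795.49 − 1 = 0.0735.

7.35%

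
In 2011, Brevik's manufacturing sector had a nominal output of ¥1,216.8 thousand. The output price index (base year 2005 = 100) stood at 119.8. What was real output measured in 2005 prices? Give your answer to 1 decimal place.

¥1,015.7 thousand

Real output = Nominal / (output price index/100) = 1216.8 / 1.198 = 1015.69.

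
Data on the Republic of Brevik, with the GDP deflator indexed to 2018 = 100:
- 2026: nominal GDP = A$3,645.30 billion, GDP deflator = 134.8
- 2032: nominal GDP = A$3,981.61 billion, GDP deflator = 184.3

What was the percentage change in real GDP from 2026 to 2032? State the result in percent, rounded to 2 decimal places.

-20.11%

Deflate each year: 2026 → 3645.30/1.348 = 2704.23; 2032 → 3981.61/1.843 = 2160.40.
So real GDP changed by 2160.40/2704.23 − 1 = -0.2011, i.e. -20.11%.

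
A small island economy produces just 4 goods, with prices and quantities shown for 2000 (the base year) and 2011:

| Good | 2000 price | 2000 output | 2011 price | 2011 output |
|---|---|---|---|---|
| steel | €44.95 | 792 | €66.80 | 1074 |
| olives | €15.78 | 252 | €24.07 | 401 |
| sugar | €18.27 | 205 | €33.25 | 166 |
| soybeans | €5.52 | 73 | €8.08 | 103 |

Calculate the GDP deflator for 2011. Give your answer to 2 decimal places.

150.75

Nominal GDP 2011 = 66.80·1074 + 24.07·401 + 33.25·166 + 8.08·103 = 87747.01.
Real GDP 2011 (at 2000 prices) = 44.95·1074 + 15.78·401 + 18.27·166 + 5.52·103 = 58205.46.
Deflator = Nominal/Real × 100 = 87747.01/58205.46 × 100 = 150.754.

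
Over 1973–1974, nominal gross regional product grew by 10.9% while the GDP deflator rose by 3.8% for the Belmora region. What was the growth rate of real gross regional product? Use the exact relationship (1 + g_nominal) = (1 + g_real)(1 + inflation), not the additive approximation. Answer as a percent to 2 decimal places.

6.84%

(1 + g_nom) = (1 + g_real)(1 + π), so g_real = 1.1090 / 1.0380 − 1 = 0.06840.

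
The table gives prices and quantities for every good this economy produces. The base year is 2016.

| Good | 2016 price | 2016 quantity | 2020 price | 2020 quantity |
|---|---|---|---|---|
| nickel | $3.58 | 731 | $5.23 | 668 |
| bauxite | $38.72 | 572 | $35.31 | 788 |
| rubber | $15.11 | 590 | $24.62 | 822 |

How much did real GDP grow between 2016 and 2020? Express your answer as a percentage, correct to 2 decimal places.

Real GDP 2016 = Nominal GDP 2016 = 3.58·731 + 38.72·572 + 15.11·590 = 33679.72.
Real GDP 2020 (at 2016 prices) = 3.58·668 + 38.72·788 + 15.11·822 = 45323.22.
Real growth = 45323.22/33679.72 − 1 = 0.3457.

34.57%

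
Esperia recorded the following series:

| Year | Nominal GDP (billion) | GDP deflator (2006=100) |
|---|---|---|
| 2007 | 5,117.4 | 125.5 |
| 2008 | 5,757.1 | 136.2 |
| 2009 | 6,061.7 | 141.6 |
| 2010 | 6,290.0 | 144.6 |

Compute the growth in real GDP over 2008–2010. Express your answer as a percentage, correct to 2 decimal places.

Real GDP 2008 = 5757.1/1.362 = 4226.95.
Real GDP 2010 = 6290.0/1.446 = 4349.93.
Change = 4349.93/4226.95 − 1 = 0.0291.

2.91%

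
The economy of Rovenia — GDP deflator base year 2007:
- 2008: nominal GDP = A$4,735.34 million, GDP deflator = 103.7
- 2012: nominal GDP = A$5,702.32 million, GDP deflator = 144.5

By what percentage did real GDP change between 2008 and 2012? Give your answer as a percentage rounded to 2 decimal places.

Deflate each year: 2008 → 4735.34/1.037 = 4566.38; 2012 → 5702.32/1.445 = 3946.24.
So real GDP changed by 3946.24/4566.38 − 1 = -0.1358, i.e. -13.58%.

-13.58%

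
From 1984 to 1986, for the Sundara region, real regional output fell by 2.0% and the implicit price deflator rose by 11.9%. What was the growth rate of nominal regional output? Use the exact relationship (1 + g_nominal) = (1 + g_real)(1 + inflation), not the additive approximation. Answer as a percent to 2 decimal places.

9.66%

(1 + g_nom) = (1 + g_real)(1 + π) = 0.9800 × 1.1190 = 1.09662.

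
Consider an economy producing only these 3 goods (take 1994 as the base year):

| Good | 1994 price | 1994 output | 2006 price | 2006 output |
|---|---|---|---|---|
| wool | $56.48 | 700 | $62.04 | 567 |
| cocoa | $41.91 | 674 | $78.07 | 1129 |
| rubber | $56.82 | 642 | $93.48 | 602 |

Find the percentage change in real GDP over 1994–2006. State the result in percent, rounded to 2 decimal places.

Real GDP 1994 = Nominal GDP 1994 = 56.48·700 + 41.91·674 + 56.82·642 = 104261.78.
Real GDP 2006 (at 1994 prices) = 56.48·567 + 41.91·1129 + 56.82·602 = 113546.19.
Real growth = 113546.19/104261.78 − 1 = 0.0890.

8.90%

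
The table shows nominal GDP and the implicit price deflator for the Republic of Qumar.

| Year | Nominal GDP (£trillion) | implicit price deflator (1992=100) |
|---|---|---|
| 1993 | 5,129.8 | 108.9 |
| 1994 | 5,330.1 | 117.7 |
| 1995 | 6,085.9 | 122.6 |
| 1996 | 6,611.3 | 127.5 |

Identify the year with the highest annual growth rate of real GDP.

1995

1994: real = 5330.1/1.177 = 4528.55; growth vs 1993 (4710.56) = -3.86%.
1995: real = 6085.9/1.226 = 4964.03; growth vs 1994 (4528.55) = 9.62%.
1996: real = 6611.3/1.275 = 5185.33; growth vs 1995 (4964.03) = 4.46%.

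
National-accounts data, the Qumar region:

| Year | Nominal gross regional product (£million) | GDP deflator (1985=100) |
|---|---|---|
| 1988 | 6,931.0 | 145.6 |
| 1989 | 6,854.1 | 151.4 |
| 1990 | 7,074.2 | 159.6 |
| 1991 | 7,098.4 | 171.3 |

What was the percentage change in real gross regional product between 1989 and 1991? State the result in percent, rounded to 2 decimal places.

Real gross regional product 1989 = 6854.1/1.514 = 4527.15.
Real gross regional product 1991 = 7098.4/1.713 = 4143.84.
Change = 4143.84/4527.15 − 1 = -0.0847.

-8.47%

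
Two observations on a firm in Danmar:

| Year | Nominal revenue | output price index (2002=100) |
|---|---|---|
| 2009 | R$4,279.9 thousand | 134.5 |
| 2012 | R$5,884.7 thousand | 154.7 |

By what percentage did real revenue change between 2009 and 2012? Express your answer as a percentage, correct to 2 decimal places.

Deflate each year: 2009 → 4279.9/1.345 = 3182.08; 2012 → 5884.7/1.547 = 3803.94.
So real revenue changed by 3803.94/3182.08 − 1 = 0.1954, i.e. 19.54%.

19.54%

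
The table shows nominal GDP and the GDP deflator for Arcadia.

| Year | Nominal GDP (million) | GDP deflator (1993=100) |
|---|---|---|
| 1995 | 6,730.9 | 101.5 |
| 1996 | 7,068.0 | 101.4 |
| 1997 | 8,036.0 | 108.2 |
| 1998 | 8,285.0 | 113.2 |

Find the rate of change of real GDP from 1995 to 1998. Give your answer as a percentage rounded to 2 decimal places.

10.37%

Real GDP 1995 = 6730.9/1.015 = 6631.43.
Real GDP 1998 = 8285.0/1.132 = 7318.90.
Change = 7318.90/6631.43 − 1 = 0.1037.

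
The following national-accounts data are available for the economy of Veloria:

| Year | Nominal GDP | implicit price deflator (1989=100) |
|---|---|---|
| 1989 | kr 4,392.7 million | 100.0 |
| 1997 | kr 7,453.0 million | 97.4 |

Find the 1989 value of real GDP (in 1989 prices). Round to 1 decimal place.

kr 4,392.7 million

Real GDP = Nominal / (implicit price deflator/100) = 4392.7 / 1.000 = 4392.70.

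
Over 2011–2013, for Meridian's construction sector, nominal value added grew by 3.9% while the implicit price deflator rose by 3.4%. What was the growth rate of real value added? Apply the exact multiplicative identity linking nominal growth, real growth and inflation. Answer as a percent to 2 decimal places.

0.48%

(1 + g_nom) = (1 + g_real)(1 + π), so g_real = 1.0390 / 1.0340 − 1 = 0.00484.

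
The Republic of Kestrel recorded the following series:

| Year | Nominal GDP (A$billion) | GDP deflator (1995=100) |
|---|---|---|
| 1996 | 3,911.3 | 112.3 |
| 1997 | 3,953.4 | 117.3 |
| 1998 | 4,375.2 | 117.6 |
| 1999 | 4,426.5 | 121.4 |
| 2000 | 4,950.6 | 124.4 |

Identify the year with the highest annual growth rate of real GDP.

1997: real = 3953.4/1.173 = 3370.33; growth vs 1996 (3482.90) = -3.23%.
1998: real = 4375.2/1.176 = 3720.41; growth vs 1997 (3370.33) = 10.39%.
1999: real = 4426.5/1.214 = 3646.21; growth vs 1998 (3720.41) = -1.99%.
2000: real = 4950.6/1.244 = 3979.58; growth vs 1999 (3646.21) = 9.14%.

1998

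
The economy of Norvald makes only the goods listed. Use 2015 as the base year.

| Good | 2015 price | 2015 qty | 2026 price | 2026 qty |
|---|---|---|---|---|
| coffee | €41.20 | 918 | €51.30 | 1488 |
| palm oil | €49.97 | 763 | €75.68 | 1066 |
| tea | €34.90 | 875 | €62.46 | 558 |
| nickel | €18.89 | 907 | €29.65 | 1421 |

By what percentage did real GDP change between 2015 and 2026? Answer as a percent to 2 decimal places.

Real GDP 2015 = Nominal GDP 2015 = 41.20·918 + 49.97·763 + 34.90·875 + 18.89·907 = 123619.44.
Real GDP 2026 (at 2015 prices) = 41.20·1488 + 49.97·1066 + 34.90·558 + 18.89·1421 = 160890.51.
Real growth = 160890.51/123619.44 − 1 = 0.3015.

30.15%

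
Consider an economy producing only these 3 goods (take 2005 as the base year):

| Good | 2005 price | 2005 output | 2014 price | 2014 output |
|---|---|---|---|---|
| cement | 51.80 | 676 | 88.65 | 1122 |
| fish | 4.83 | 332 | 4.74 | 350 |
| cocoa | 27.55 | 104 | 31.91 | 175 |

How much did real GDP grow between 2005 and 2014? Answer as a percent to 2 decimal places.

Real GDP 2005 = Nominal GDP 2005 = 51.80·676 + 4.83·332 + 27.55·104 = 39485.56.
Real GDP 2014 (at 2005 prices) = 51.80·1122 + 4.83·350 + 27.55·175 = 64631.35.
Real growth = 64631.35/39485.56 − 1 = 0.6368.

63.68%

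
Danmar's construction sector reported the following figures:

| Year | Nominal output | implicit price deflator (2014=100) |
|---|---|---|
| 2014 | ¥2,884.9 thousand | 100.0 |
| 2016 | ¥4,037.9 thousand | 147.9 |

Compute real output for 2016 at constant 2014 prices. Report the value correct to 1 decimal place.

¥2,730.2 thousand

Real output = Nominal / (implicit price deflator/100) = 4037.9 / 1.479 = 2730.16.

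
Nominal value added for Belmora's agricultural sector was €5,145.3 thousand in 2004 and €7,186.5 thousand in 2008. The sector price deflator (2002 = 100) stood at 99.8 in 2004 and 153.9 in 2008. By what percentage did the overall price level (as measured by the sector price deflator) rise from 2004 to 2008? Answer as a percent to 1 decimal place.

Price-level change = 153.9 / 99.8 − 1 = 0.5421.

54.2%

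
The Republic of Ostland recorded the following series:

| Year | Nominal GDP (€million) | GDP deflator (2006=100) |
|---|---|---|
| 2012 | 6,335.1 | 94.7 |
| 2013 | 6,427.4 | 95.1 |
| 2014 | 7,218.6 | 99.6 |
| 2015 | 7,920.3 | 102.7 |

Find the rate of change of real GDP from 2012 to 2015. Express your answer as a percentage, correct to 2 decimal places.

15.28%

Real GDP 2012 = 6335.1/0.947 = 6689.65.
Real GDP 2015 = 7920.3/1.027 = 7712.07.
Change = 7712.07/6689.65 − 1 = 0.1528.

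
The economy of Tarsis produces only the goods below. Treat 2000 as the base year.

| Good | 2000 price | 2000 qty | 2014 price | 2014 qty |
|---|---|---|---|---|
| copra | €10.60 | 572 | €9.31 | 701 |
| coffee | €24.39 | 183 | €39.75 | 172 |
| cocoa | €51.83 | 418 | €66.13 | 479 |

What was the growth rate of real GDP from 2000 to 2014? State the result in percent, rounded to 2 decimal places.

13.24%

Real GDP 2000 = Nominal GDP 2000 = 10.60·572 + 24.39·183 + 51.83·418 = 32191.51.
Real GDP 2014 (at 2000 prices) = 10.60·701 + 24.39·172 + 51.83·479 = 36452.25.
Real growth = 36452.25/32191.51 − 1 = 0.1324.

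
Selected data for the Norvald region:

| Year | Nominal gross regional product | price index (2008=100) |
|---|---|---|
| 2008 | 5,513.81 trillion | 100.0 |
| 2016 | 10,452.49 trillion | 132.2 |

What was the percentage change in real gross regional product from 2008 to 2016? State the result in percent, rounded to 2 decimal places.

43.40%

Real gross regional product 2008 = 5513.81 / 1.000 = 5513.81.
Real gross regional product 2016 = 10452.49 / 1.322 = 7906.57.
Real growth = 7906.57 / 5513.81 − 1 = 0.4340.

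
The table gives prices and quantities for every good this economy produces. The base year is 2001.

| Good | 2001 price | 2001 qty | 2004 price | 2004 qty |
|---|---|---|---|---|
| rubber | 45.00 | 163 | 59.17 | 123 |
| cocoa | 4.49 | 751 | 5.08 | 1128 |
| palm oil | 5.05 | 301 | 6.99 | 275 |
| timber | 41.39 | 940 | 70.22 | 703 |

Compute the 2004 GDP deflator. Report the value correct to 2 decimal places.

156.49

Nominal GDP 2004 = 59.17·123 + 5.08·1128 + 6.99·275 + 70.22·703 = 64295.06.
Real GDP 2004 (at 2001 prices) = 45.00·123 + 4.49·1128 + 5.05·275 + 41.39·703 = 41085.64.
Deflator = Nominal/Real × 100 = 64295.06/41085.64 × 100 = 156.490.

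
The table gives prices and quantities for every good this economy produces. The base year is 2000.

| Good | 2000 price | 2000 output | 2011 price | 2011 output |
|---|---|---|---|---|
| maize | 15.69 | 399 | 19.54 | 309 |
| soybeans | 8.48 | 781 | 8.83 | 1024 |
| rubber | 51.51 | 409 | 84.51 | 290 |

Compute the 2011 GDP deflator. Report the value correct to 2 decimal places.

Nominal GDP 2011 = 19.54·309 + 8.83·1024 + 84.51·290 = 39587.68.
Real GDP 2011 (at 2000 prices) = 15.69·309 + 8.48·1024 + 51.51·290 = 28469.63.
Deflator = Nominal/Real × 100 = 39587.68/28469.63 × 100 = 139.052.

139.05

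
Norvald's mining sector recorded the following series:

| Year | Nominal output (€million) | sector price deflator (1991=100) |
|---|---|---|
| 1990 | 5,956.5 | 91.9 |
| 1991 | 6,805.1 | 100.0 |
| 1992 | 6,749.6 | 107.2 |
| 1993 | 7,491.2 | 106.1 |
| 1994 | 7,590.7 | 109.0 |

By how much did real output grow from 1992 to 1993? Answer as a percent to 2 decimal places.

12.14%

Real output 1992 = 6749.6/1.072 = 6296.27.
Real output 1993 = 7491.2/1.061 = 7060.51.
Change = 7060.51/6296.27 − 1 = 0.1214.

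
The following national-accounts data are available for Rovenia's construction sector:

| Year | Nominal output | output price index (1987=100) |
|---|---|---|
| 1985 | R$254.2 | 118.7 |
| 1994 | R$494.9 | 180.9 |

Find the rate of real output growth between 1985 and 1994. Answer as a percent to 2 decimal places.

Deflate each year: 1985 → 254.2/1.187 = 214.15; 1994 → 494.9/1.809 = 273.58.
So real output changed by 273.58/214.15 − 1 = 0.2775, i.e. 27.75%.

27.75%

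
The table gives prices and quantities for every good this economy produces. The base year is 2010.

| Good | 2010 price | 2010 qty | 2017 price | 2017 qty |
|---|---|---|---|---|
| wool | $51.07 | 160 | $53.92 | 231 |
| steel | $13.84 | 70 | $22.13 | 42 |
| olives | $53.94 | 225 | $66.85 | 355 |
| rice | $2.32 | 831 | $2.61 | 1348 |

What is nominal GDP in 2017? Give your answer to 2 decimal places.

Nominal GDP 2017 = Σ (p_2017 × q_2017) = 53.92·231 + 22.13·42 + 66.85·355 + 2.61·1348 = 40635.01.

$40635.01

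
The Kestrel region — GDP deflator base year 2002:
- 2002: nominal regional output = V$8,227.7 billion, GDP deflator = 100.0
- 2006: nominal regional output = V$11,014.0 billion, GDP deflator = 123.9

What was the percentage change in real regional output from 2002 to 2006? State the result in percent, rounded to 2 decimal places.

8.04%

Deflate each year: 2002 → 8227.7/1.000 = 8227.70; 2006 → 11014.0/1.239 = 8889.43.
So real regional output changed by 8889.43/8227.70 − 1 = 0.0804, i.e. 8.04%.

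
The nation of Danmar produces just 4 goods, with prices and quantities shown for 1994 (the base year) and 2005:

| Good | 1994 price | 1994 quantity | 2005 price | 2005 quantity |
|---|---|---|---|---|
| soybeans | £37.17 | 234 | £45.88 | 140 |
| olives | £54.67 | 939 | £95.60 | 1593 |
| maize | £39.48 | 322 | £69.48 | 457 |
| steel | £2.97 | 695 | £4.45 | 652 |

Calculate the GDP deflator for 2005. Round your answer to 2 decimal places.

172.23

Nominal GDP 2005 = 45.88·140 + 95.60·1593 + 69.48·457 + 4.45·652 = 193367.76.
Real GDP 2005 (at 1994 prices) = 37.17·140 + 54.67·1593 + 39.48·457 + 2.97·652 = 112271.91.
Deflator = Nominal/Real × 100 = 193367.76/112271.91 × 100 = 172.232.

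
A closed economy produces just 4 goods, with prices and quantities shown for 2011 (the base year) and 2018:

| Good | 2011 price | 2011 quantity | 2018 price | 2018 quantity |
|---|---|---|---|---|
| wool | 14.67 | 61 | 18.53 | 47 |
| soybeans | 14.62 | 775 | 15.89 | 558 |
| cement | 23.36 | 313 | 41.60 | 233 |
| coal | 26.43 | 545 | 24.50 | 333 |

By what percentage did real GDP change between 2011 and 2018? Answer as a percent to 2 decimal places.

-31.97%

Real GDP 2011 = Nominal GDP 2011 = 14.67·61 + 14.62·775 + 23.36·313 + 26.43·545 = 33941.40.
Real GDP 2018 (at 2011 prices) = 14.67·47 + 14.62·558 + 23.36·233 + 26.43·333 = 23091.52.
Real growth = 23091.52/33941.40 − 1 = -0.3197.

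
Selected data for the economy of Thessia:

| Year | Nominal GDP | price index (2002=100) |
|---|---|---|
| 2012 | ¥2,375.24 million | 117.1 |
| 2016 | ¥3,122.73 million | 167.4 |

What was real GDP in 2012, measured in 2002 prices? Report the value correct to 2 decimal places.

¥2,028.39 million

Real GDP = Nominal / (price index/100) = 2375.24 / 1.171 = 2028.39.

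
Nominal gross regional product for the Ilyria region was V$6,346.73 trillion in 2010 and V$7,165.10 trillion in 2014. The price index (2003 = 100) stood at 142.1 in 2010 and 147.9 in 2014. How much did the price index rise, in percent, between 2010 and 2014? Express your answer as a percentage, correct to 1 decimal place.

4.1%

Price-level change = 147.9 / 142.1 − 1 = 0.0408.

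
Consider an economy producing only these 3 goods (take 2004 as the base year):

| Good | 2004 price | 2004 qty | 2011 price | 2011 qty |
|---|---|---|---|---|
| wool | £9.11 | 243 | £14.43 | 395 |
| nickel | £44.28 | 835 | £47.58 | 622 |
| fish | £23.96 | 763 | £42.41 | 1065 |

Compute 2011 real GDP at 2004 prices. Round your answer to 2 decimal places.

£56658.01

Real GDP 2011 = Σ (p_2004 × q_2011) = 9.11·395 + 44.28·622 + 23.96·1065 = 56658.01.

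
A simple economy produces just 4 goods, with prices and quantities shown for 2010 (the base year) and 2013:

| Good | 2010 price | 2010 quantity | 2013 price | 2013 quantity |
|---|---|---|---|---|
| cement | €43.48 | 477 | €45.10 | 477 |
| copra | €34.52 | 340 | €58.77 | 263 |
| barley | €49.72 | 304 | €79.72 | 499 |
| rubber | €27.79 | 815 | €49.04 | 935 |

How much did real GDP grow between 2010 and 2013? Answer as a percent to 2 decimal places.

Real GDP 2010 = Nominal GDP 2010 = 43.48·477 + 34.52·340 + 49.72·304 + 27.79·815 = 70240.49.
Real GDP 2013 (at 2010 prices) = 43.48·477 + 34.52·263 + 49.72·499 + 27.79·935 = 80612.65.
Real growth = 80612.65/70240.49 − 1 = 0.1477.

14.77%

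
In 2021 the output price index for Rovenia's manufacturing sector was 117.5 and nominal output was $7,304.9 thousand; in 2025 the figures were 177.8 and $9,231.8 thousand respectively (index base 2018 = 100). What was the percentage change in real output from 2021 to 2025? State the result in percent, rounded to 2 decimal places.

Real output 2021 = 7304.9 / 1.175 = 6216.94.
Real output 2025 = 9231.8 / 1.778 = 5192.24.
Real growth = 5192.24 / 6216.94 − 1 = -0.1648.

-16.48%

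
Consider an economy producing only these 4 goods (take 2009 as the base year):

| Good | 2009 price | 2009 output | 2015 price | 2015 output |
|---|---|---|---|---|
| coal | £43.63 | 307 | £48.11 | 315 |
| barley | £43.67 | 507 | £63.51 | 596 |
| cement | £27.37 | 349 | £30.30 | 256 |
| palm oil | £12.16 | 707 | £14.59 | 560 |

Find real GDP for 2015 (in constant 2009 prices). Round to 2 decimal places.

Real GDP 2015 = Σ (p_2009 × q_2015) = 43.63·315 + 43.67·596 + 27.37·256 + 12.16·560 = 53587.09.

£53587.09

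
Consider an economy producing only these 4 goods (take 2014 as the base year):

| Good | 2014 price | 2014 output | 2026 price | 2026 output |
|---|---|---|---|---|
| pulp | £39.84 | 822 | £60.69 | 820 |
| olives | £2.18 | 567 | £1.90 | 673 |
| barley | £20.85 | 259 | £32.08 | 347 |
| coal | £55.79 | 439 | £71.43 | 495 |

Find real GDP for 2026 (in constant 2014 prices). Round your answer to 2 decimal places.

£68986.94

Real GDP 2026 = Σ (p_2014 × q_2026) = 39.84·820 + 2.18·673 + 20.85·347 + 55.79·495 = 68986.94.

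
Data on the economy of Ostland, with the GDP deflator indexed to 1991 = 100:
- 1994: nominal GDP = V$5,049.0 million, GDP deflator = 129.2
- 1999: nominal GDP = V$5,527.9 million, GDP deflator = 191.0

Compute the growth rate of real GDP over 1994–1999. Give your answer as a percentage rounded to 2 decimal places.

-25.94%

Real GDP 1994 = 5049.0 / 1.292 = 3907.89.
Real GDP 1999 = 5527.9 / 1.910 = 2894.19.
Real growth = 2894.19 / 3907.89 − 1 = -0.2594.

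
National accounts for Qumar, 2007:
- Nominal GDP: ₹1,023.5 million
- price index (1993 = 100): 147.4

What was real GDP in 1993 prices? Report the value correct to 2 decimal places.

₹694.37 million

Real GDP = Nominal / (price index/100) = 1023.5 / 1.474 = 694.37.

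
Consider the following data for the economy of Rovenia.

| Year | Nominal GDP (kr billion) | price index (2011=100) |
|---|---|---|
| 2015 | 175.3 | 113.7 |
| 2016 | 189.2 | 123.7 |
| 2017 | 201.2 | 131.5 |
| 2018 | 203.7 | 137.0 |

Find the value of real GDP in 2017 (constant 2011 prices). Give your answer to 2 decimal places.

Real GDP 2017 = 201.2 / 1.315 = 153.00.

kr 153.00 billion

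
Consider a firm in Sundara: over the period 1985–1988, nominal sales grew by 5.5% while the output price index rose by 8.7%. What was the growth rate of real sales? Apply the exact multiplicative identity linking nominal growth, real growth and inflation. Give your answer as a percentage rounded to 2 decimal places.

(1 + g_nom) = (1 + g_real)(1 + π), so g_real = 1.0550 / 1.0870 − 1 = -0.02944.

-2.94%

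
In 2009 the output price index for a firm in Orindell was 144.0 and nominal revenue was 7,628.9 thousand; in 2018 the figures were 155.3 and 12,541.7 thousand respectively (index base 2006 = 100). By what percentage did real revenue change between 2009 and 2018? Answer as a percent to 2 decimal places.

52.44%

Real revenue 2009 = 7628.9 / 1.440 = 5297.85.
Real revenue 2018 = 12541.7 / 1.553 = 8075.79.
Real growth = 8075.79 / 5297.85 − 1 = 0.5244.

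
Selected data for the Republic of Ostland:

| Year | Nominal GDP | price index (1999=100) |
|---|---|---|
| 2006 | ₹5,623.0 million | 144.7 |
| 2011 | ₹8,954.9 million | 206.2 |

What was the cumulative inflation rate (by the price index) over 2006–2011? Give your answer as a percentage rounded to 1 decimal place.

42.5%

Price-level change = 206.2 / 144.7 − 1 = 0.4250.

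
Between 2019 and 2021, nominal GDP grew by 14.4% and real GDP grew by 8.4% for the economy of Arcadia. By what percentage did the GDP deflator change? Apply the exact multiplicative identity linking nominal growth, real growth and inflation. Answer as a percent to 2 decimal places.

(1 + g_nom) = (1 + g_real)(1 + π), so π = 1.1440 / 1.0840 − 1 = 0.05535.

5.54%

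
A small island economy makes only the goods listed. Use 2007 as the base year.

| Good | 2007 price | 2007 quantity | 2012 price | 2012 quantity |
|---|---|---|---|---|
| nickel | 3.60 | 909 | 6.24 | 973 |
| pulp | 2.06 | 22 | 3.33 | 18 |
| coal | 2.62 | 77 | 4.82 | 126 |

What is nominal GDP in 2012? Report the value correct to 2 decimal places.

6738.78

Nominal GDP 2012 = Σ (p_2012 × q_2012) = 6.24·973 + 3.33·18 + 4.82·126 = 6738.78.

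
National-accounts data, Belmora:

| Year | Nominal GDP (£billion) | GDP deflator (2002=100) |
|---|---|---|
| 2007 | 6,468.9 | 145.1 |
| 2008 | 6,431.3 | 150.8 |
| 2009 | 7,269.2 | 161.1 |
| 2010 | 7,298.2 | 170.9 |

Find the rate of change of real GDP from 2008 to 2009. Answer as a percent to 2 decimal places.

5.80%

Real GDP 2008 = 6431.3/1.508 = 4264.79.
Real GDP 2009 = 7269.2/1.611 = 4512.23.
Change = 4512.23/4264.79 − 1 = 0.0580.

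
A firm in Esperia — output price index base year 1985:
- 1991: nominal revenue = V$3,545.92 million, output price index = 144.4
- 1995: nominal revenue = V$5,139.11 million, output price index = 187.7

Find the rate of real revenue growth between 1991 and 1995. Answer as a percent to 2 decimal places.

Deflate each year: 1991 → 3545.92/1.444 = 2455.62; 1995 → 5139.11/1.877 = 2737.94.
So real revenue changed by 2737.94/2455.62 − 1 = 0.1150, i.e. 11.50%.

11.50%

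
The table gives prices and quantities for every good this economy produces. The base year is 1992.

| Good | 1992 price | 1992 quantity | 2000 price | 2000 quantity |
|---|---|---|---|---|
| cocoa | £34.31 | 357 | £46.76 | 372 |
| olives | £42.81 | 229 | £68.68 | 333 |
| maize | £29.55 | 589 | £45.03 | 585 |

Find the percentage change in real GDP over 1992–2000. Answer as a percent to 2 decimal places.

Real GDP 1992 = Nominal GDP 1992 = 34.31·357 + 42.81·229 + 29.55·589 = 39457.11.
Real GDP 2000 (at 1992 prices) = 34.31·372 + 42.81·333 + 29.55·585 = 44305.80.
Real growth = 44305.80/39457.11 − 1 = 0.1229.

12.29%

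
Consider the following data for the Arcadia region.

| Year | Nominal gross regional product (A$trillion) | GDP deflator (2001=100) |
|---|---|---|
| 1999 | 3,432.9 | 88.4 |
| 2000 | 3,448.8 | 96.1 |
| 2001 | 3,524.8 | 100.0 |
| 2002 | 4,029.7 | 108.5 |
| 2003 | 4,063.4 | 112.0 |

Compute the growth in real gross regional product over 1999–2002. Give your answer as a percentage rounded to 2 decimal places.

-4.36%

Real gross regional product 1999 = 3432.9/0.884 = 3883.37.
Real gross regional product 2002 = 4029.7/1.085 = 3714.01.
Change = 3714.01/3883.37 − 1 = -0.0436.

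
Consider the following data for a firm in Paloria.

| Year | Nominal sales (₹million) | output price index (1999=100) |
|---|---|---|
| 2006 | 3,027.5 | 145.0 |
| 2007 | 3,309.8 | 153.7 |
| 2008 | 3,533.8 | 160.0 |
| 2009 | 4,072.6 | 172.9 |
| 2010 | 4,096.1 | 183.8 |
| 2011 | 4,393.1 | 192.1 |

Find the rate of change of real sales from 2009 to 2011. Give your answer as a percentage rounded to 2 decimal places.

-2.91%

Real sales 2009 = 4072.6/1.729 = 2355.47.
Real sales 2011 = 4393.1/1.921 = 2286.88.
Change = 2286.88/2355.47 − 1 = -0.0291.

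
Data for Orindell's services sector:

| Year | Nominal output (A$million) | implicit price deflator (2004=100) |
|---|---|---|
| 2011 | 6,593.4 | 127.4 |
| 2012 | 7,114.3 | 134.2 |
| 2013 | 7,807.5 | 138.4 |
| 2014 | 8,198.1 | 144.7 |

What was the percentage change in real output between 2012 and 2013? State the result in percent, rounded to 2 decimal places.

6.41%

Real output 2012 = 7114.3/1.342 = 5301.27.
Real output 2013 = 7807.5/1.384 = 5641.26.
Change = 5641.26/5301.27 − 1 = 0.0641.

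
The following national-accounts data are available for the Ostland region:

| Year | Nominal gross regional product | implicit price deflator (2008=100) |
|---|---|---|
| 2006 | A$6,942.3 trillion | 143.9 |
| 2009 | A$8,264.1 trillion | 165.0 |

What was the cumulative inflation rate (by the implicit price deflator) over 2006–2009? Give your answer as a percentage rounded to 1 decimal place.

Price-level change = 165.0 / 143.9 − 1 = 0.1466.

14.7%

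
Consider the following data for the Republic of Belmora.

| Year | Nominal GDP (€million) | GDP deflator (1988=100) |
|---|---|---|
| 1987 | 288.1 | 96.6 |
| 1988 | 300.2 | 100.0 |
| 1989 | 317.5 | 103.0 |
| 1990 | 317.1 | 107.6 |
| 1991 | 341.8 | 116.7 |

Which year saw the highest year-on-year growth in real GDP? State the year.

1989

1988: real = 300.2/1.000 = 300.20; growth vs 1987 (298.24) = 0.66%.
1989: real = 317.5/1.030 = 308.25; growth vs 1988 (300.20) = 2.68%.
1990: real = 317.1/1.076 = 294.70; growth vs 1989 (308.25) = -4.40%.
1991: real = 341.8/1.167 = 292.89; growth vs 1990 (294.70) = -0.61%.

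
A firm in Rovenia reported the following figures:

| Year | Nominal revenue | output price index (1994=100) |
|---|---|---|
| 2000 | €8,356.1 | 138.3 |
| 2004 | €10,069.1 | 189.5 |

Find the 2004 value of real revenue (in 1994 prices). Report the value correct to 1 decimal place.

Real revenue = Nominal / (output price index/100) = 10069.1 / 1.895 = 5313.51.

€5,313.5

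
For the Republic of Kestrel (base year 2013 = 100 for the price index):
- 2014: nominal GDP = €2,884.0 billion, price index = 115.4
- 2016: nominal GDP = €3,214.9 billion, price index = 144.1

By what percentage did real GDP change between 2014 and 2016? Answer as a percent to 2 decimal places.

Real GDP 2014 = 2884.0 / 1.154 = 2499.13.
Real GDP 2016 = 3214.9 / 1.441 = 2231.02.
Real growth = 2231.02 / 2499.13 − 1 = -0.1073.

-10.73%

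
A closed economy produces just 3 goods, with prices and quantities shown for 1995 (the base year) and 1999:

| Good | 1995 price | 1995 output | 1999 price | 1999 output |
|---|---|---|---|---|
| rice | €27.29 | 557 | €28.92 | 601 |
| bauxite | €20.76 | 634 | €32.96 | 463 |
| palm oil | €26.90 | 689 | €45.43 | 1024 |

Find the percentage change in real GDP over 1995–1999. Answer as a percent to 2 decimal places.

Real GDP 1995 = Nominal GDP 1995 = 27.29·557 + 20.76·634 + 26.90·689 = 46896.47.
Real GDP 1999 (at 1995 prices) = 27.29·601 + 20.76·463 + 26.90·1024 = 53558.77.
Real growth = 53558.77/46896.47 − 1 = 0.1421.

14.21%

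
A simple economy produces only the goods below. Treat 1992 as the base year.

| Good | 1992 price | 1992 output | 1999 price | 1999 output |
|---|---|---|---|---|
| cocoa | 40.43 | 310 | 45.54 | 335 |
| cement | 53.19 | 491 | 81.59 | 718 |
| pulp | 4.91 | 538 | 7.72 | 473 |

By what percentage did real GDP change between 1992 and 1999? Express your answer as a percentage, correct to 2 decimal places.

30.92%

Real GDP 1992 = Nominal GDP 1992 = 40.43·310 + 53.19·491 + 4.91·538 = 41291.17.
Real GDP 1999 (at 1992 prices) = 40.43·335 + 53.19·718 + 4.91·473 = 54056.90.
Real growth = 54056.90/41291.17 − 1 = 0.3092.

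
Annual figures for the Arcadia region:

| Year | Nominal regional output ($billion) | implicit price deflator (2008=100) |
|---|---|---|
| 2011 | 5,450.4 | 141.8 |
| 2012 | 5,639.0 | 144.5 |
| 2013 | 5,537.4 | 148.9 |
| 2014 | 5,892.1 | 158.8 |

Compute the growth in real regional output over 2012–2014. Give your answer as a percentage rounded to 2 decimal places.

Real regional output 2012 = 5639.0/1.445 = 3902.42.
Real regional output 2014 = 5892.1/1.588 = 3710.39.
Change = 3710.39/3902.42 − 1 = -0.0492.

-4.92%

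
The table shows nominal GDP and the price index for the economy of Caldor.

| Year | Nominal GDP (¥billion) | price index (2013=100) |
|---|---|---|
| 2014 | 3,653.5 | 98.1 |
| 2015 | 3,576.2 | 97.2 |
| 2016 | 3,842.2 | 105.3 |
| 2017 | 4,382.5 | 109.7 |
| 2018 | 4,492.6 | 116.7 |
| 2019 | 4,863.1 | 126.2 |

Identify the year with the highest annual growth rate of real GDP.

2017

2015: real = 3576.2/0.972 = 3679.22; growth vs 2014 (3724.26) = -1.21%.
2016: real = 3842.2/1.053 = 3648.81; growth vs 2015 (3679.22) = -0.83%.
2017: real = 4382.5/1.097 = 3994.99; growth vs 2016 (3648.81) = 9.49%.
2018: real = 4492.6/1.167 = 3849.70; growth vs 2017 (3994.99) = -3.64%.
2019: real = 4863.1/1.262 = 3853.49; growth vs 2018 (3849.70) = 0.10%.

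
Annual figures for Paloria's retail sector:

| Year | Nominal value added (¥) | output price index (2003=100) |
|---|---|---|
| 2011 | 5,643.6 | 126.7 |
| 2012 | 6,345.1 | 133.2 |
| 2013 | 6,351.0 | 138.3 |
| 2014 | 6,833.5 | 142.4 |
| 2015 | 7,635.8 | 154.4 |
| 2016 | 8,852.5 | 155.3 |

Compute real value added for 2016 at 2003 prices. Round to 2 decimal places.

Real value added 2016 = 8852.5 / 1.553 = 5700.26.

¥5,700.26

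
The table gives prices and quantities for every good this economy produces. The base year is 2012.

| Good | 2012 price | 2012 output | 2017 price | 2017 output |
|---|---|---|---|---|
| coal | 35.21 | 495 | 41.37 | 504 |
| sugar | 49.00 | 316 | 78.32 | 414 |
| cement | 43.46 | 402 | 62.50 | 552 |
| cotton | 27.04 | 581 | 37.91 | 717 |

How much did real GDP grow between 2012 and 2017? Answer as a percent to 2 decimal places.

23.17%

Real GDP 2012 = Nominal GDP 2012 = 35.21·495 + 49.00·316 + 43.46·402 + 27.04·581 = 66094.11.
Real GDP 2017 (at 2012 prices) = 35.21·504 + 49.00·414 + 43.46·552 + 27.04·717 = 81409.44.
Real growth = 81409.44/66094.11 − 1 = 0.2317.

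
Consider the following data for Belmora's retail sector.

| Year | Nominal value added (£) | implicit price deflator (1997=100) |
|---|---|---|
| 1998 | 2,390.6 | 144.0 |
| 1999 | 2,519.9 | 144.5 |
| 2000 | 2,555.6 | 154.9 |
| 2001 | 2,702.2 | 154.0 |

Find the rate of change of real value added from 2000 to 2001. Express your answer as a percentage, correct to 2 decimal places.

6.35%

Real value added 2000 = 2555.6/1.549 = 1649.84.
Real value added 2001 = 2702.2/1.540 = 1754.68.
Change = 1754.68/1649.84 − 1 = 0.0635.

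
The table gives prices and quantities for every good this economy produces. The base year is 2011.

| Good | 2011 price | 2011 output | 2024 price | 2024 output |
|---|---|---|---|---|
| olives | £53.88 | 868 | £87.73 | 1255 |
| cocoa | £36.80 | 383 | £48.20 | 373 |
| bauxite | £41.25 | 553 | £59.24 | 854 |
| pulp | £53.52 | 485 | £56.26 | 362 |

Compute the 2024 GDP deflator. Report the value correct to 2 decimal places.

146.41

Nominal GDP 2024 = 87.73·1255 + 48.20·373 + 59.24·854 + 56.26·362 = 199036.83.
Real GDP 2024 (at 2011 prices) = 53.88·1255 + 36.80·373 + 41.25·854 + 53.52·362 = 135947.54.
Deflator = Nominal/Real × 100 = 199036.83/135947.54 × 100 = 146.407.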